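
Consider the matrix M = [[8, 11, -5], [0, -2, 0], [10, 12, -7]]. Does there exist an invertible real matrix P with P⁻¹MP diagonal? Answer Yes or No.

No

Characteristic polynomial: p(μ) = μ^3 + μ^2 - 8μ - 12 = (μ - 3)(μ + 2)^2.
μ = -2 has algebraic multiplicity 2; rank(M + 2I) = 2, so geometric multiplicity = 1.
Geometric multiplicity < algebraic multiplicity, so M is not diagonalizable.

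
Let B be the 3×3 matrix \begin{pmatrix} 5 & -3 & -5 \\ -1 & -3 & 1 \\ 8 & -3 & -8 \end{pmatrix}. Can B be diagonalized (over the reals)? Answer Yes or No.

No

Characteristic polynomial: p(r) = r^3 + 6r^2 + 9r = r(r + 3)^2.
r = -3 has algebraic multiplicity 2; rank(B + 3I) = 2, so geometric multiplicity = 1.
Geometric multiplicity < algebraic multiplicity, so B is not diagonalizable.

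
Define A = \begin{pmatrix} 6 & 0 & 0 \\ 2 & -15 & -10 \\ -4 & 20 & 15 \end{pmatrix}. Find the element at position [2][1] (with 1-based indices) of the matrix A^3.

Characteristic polynomial: s^3 - 6s^2 - 25s + 150 = (s - 6)(s - 5)(s + 5), so the eigenvalues are -5, 5, 6.
s=6: eigenvector (1, 2, -4).
s=-5: eigenvector (0, -1, 1).
s=5: eigenvector (0, -1, 2).
P = [[1, 0, 0], [2, -1, -1], [-4, 1, 2]], D = diag(6, -5, 5), P⁻¹ = [[1, 0, 0], [0, -2, -1], [2, 1, 1]].
A³ = P·diag(216, -125, 125)·P⁻¹ = [[216, 0, 0], [182, -375, -250], [-364, 500, 375]].
The requested entry is 182.

182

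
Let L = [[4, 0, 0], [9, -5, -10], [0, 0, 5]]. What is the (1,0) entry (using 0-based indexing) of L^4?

Characteristic polynomial: μ^3 - 4μ^2 - 25μ + 100 = (μ - 5)(μ - 4)(μ + 5), so the eigenvalues are -5, 4, 5.
μ=4: eigenvector (1, 1, 0).
μ=-5: eigenvector (0, 1, 0).
μ=5: eigenvector (0, -1, 1).
P = [[1, 0, 0], [1, 1, -1], [0, 0, 1]], D = diag(4, -5, 5), P⁻¹ = [[1, 0, 0], [-1, 1, 1], [0, 0, 1]].
L⁴ = P·diag(256, 625, 625)·P⁻¹ = [[256, 0, 0], [-369, 625, 0], [0, 0, 625]].
The requested entry is -369.

-369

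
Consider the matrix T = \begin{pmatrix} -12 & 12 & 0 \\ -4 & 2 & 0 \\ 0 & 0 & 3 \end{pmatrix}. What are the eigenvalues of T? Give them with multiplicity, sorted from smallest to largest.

Characteristic polynomial: p(λ) = λ^3 + 7λ^2 - 6λ - 72 = (λ - 3)(λ + 4)(λ + 6).
Roots (with multiplicity): -6, -4, 3.

-6, -4, 3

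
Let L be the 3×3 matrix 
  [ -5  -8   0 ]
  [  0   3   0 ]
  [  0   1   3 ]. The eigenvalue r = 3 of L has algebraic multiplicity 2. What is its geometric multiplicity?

1

L − 3I = [[-8, -8, 0], [0, 0, 0], [0, 1, 0]].
This matrix has rank 2, so its null space has dimension 3 − 2 = 1.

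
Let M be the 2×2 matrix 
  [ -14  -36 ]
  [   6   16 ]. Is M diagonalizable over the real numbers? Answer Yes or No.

Yes

Characteristic polynomial: p(λ) = λ^2 - 2λ - 8 = (λ - 4)(λ + 2).
All 2 eigenvalues are distinct, so M is diagonalizable.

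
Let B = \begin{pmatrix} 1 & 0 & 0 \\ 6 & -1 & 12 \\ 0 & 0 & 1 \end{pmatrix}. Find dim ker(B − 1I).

2

B − 1I = [[0, 0, 0], [6, -2, 12], [0, 0, 0]].
This matrix has rank 1, so its null space has dimension 3 − 1 = 2.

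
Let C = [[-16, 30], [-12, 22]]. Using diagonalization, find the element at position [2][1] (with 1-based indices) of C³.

Characteristic polynomial: s^2 - 6s + 8 = (s - 4)(s - 2), so the eigenvalues are 2, 4.
s=4: eigenvector (-3, -2).
s=2: eigenvector (-5, -3).
P = [[-3, -5], [-2, -3]], D = diag(4, 2), P⁻¹ = [[3, -5], [-2, 3]].
C³ = P·diag(64, 8)·P⁻¹ = [[-496, 840], [-336, 568]].
The requested entry is -336.

-336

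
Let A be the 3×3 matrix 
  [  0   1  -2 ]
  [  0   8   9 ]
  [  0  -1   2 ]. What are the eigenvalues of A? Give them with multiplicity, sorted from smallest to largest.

0, 5, 5

Characteristic polynomial: p(λ) = λ^3 - 10λ^2 + 25λ = λ(λ - 5)^2.
Roots (with multiplicity): 0, 5, 5.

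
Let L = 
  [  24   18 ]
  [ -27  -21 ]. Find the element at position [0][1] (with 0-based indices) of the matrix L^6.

Characteristic polynomial: r^2 - 3r - 18 = (r - 6)(r + 3), so the eigenvalues are -3, 6.
r=-3: eigenvector (-2, 3).
r=6: eigenvector (1, -1).
P = [[-2, 1], [3, -1]], D = diag(-3, 6), P⁻¹ = [[1, 1], [3, 2]].
L⁶ = P·diag(729, 46656)·P⁻¹ = [[138510, 91854], [-137781, -91125]].
The requested entry is 91854.

91854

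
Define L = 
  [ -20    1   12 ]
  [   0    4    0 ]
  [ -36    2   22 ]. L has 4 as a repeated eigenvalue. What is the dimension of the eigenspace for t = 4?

L − 4I = [[-24, 1, 12], [0, 0, 0], [-36, 2, 18]].
This matrix has rank 2, so its null space has dimension 3 − 2 = 1.

1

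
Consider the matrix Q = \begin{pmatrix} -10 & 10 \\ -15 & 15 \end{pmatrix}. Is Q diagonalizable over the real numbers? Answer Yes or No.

Characteristic polynomial: p(μ) = μ^2 - 5μ = μ(μ - 5).
All 2 eigenvalues are distinct, so Q is diagonalizable.

Yes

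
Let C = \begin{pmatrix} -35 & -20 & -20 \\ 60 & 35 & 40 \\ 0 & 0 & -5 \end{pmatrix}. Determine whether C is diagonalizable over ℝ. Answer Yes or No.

Yes

Characteristic polynomial: p(μ) = μ^3 + 5μ^2 - 25μ - 125 = (μ - 5)(μ + 5)^2.
μ = -5 has algebraic multiplicity 2; rank(C + 5I) = 1, so geometric multiplicity = 2.
Every eigenvalue has geometric = algebraic multiplicity, so C is diagonalizable.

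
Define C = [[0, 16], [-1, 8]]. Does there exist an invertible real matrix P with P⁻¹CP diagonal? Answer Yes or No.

Characteristic polynomial: p(s) = s^2 - 8s + 16 = (s - 4)^2.
s = 4 has algebraic multiplicity 2; rank(C − 4I) = 1, so geometric multiplicity = 1.
Geometric multiplicity < algebraic multiplicity, so C is not diagonalizable.

No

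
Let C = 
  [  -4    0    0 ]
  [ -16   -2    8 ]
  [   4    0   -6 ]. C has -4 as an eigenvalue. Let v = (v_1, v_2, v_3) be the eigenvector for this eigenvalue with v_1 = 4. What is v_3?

8

C + 4I = [[0, 0, 0], [-16, 2, 8], [4, 0, -2]].
Solving (C + 4I)v = 0 gives the eigenspace spanned by (4, 0, 8).
With v_1 = 4, v = (4, 0, 8), so v_3 = 8.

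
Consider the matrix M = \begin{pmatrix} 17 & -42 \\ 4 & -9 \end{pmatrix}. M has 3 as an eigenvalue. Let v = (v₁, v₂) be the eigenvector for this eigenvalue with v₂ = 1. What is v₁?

M − 3I = [[14, -42], [4, -12]].
Solving (M − 3I)v = 0 gives the eigenspace spanned by (3, 1).
With v₂ = 1, v = (3, 1), so v₁ = 3.

3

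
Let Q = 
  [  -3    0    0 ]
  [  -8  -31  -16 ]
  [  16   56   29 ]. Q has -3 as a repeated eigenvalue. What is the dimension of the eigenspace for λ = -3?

2

Q + 3I = [[0, 0, 0], [-8, -28, -16], [16, 56, 32]].
This matrix has rank 1, so its null space has dimension 3 − 1 = 2.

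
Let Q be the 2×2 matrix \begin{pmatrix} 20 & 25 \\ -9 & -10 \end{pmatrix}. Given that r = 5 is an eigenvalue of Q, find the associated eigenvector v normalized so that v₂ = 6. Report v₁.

-10

Q − 5I = [[15, 25], [-9, -15]].
Solving (Q − 5I)v = 0 gives the eigenspace spanned by (-10, 6).
With v₂ = 6, v = (-10, 6), so v₁ = -10.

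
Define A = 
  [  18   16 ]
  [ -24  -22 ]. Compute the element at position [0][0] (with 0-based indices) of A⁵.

Characteristic polynomial: t^2 + 4t - 12 = (t - 2)(t + 6), so the eigenvalues are -6, 2.
t=2: eigenvector (1, -1).
t=-6: eigenvector (-2, 3).
P = [[1, -2], [-1, 3]], D = diag(2, -6), P⁻¹ = [[3, 2], [1, 1]].
A⁵ = P·diag(32, -7776)·P⁻¹ = [[15648, 15616], [-23424, -23392]].
The requested entry is 15648.

15648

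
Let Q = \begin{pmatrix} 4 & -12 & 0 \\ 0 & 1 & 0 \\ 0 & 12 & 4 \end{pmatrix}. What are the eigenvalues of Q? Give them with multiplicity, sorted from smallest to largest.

Characteristic polynomial: p(s) = s^3 - 9s^2 + 24s - 16 = (s - 4)^2(s - 1).
Roots (with multiplicity): 1, 4, 4.

1, 4, 4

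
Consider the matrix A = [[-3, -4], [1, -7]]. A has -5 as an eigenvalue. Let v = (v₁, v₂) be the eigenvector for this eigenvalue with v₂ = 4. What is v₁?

8

A + 5I = [[2, -4], [1, -2]].
Solving (A + 5I)v = 0 gives the eigenspace spanned by (8, 4).
With v₂ = 4, v = (8, 4), so v₁ = 8.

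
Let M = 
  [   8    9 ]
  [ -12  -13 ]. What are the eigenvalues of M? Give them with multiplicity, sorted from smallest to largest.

Characteristic polynomial: p(μ) = μ^2 + 5μ + 4 = (μ + 1)(μ + 4).
Roots (with multiplicity): -4, -1.

-4, -1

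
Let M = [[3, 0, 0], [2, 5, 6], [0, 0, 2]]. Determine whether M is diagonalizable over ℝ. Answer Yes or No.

Characteristic polynomial: p(s) = s^3 - 10s^2 + 31s - 30 = (s - 5)(s - 3)(s - 2).
All 3 eigenvalues are distinct, so M is diagonalizable.

Yes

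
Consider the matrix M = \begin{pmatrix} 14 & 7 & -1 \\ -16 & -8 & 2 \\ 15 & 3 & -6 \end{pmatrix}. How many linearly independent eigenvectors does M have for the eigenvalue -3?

1

M + 3I = [[17, 7, -1], [-16, -5, 2], [15, 3, -3]].
This matrix has rank 2, so its null space has dimension 3 − 2 = 1.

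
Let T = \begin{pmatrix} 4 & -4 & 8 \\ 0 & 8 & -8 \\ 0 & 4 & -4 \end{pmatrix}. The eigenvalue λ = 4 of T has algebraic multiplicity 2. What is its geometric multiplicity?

T − 4I = [[0, -4, 8], [0, 4, -8], [0, 4, -8]].
This matrix has rank 1, so its null space has dimension 3 − 1 = 2.

2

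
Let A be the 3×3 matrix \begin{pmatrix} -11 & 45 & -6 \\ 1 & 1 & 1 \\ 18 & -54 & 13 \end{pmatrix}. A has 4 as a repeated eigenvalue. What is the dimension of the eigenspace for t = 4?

A − 4I = [[-15, 45, -6], [1, -3, 1], [18, -54, 9]].
This matrix has rank 2, so its null space has dimension 3 − 2 = 1.

1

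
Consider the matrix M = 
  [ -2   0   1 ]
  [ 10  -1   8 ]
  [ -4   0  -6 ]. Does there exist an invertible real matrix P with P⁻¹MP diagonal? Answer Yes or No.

No

Characteristic polynomial: p(μ) = μ^3 + 9μ^2 + 24μ + 16 = (μ + 1)(μ + 4)^2.
μ = -4 has algebraic multiplicity 2; rank(M + 4I) = 2, so geometric multiplicity = 1.
Geometric multiplicity < algebraic multiplicity, so M is not diagonalizable.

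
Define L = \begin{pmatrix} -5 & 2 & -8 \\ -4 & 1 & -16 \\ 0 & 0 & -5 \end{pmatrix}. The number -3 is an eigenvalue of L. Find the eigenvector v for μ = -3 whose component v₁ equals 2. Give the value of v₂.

L + 3I = [[-2, 2, -8], [-4, 4, -16], [0, 0, -2]].
Solving (L + 3I)v = 0 gives the eigenspace spanned by (2, 2, 0).
With v₁ = 2, v = (2, 2, 0), so v₂ = 2.

2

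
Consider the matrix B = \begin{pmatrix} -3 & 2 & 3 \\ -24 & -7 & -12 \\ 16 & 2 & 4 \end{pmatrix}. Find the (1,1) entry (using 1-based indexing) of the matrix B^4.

81

Characteristic polynomial: μ^3 + 6μ^2 + 5μ - 12 = (μ - 1)(μ + 3)(μ + 4), so the eigenvalues are -4, -3, 1.
μ=-3: eigenvector (1, 6, -4).
μ=1: eigenvector (0, -3, 2).
μ=-4: eigenvector (1, 4, -3).
P = [[1, 0, 1], [6, -3, 4], [-4, 2, -3]], D = diag(-3, 1, -4), P⁻¹ = [[1, 2, 3], [2, 1, 2], [0, -2, -3]].
B⁴ = P·diag(81, 1, 256)·P⁻¹ = [[81, -350, -525], [480, -1079, -1620], [-320, 890, 1336]].
The requested entry is 81.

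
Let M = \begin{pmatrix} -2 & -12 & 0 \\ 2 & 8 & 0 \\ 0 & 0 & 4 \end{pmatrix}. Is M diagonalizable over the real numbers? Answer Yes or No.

Characteristic polynomial: p(s) = s^3 - 10s^2 + 32s - 32 = (s - 4)^2(s - 2).
s = 4 has algebraic multiplicity 2; rank(M − 4I) = 1, so geometric multiplicity = 2.
Every eigenvalue has geometric = algebraic multiplicity, so M is diagonalizable.

Yes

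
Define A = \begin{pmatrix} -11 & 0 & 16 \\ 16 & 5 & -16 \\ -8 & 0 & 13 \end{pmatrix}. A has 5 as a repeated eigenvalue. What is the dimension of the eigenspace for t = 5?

A − 5I = [[-16, 0, 16], [16, 0, -16], [-8, 0, 8]].
This matrix has rank 1, so its null space has dimension 3 − 1 = 2.

2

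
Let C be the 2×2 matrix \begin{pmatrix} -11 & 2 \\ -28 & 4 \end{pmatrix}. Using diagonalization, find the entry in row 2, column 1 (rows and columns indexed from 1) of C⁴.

Characteristic polynomial: r^2 + 7r + 12 = (r + 3)(r + 4), so the eigenvalues are -4, -3.
r=-3: eigenvector (1, 4).
r=-4: eigenvector (-2, -7).
P = [[1, -2], [4, -7]], D = diag(-3, -4), P⁻¹ = [[-7, 2], [-4, 1]].
C⁴ = P·diag(81, 256)·P⁻¹ = [[1481, -350], [4900, -1144]].
The requested entry is 4900.

4900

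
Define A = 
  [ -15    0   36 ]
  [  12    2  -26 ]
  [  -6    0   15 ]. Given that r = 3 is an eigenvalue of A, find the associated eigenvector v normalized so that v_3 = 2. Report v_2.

-4

A − 3I = [[-18, 0, 36], [12, -1, -26], [-6, 0, 12]].
Solving (A − 3I)v = 0 gives the eigenspace spanned by (4, -4, 2).
With v_3 = 2, v = (4, -4, 2), so v_2 = -4.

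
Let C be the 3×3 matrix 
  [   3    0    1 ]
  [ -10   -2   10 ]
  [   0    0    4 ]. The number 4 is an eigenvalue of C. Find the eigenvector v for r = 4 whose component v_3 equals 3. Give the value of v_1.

3

C − 4I = [[-1, 0, 1], [-10, -6, 10], [0, 0, 0]].
Solving (C − 4I)v = 0 gives the eigenspace spanned by (3, 0, 3).
With v_3 = 3, v = (3, 0, 3), so v_1 = 3.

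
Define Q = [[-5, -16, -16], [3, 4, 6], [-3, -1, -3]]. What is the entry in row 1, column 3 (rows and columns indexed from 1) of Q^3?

-304

Characteristic polynomial: r^3 + 4r^2 - 11r - 30 = (r - 3)(r + 2)(r + 5), so the eigenvalues are -5, -2, 3.
r=-2: eigenvector (0, 1, -1).
r=-5: eigenvector (1, -1, 1).
r=3: eigenvector (-2, 0, 1).
P = [[0, 1, -2], [1, -1, 0], [-1, 1, 1]], D = diag(-2, -5, 3), P⁻¹ = [[1, 3, 2], [1, 2, 2], [0, 1, 1]].
Q³ = P·diag(-8, -125, 27)·P⁻¹ = [[-125, -304, -304], [117, 226, 234], [-117, -199, -207]].
The requested entry is -304.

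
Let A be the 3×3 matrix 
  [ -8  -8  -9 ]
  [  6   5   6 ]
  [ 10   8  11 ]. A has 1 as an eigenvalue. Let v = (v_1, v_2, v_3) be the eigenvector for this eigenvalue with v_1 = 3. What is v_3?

-3

A − 1I = [[-9, -8, -9], [6, 4, 6], [10, 8, 10]].
Solving (A − 1I)v = 0 gives the eigenspace spanned by (3, 0, -3).
With v_1 = 3, v = (3, 0, -3), so v_3 = -3.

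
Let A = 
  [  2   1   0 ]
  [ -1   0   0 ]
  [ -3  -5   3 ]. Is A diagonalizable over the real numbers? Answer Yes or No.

No

Characteristic polynomial: p(t) = t^3 - 5t^2 + 7t - 3 = (t - 3)(t - 1)^2.
t = 1 has algebraic multiplicity 2; rank(A − 1I) = 2, so geometric multiplicity = 1.
Geometric multiplicity < algebraic multiplicity, so A is not diagonalizable.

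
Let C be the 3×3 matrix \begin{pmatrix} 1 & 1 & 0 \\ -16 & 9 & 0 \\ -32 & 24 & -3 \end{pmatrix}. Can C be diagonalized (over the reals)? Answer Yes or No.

No

Characteristic polynomial: p(μ) = μ^3 - 7μ^2 - 5μ + 75 = (μ - 5)^2(μ + 3).
μ = 5 has algebraic multiplicity 2; rank(C − 5I) = 2, so geometric multiplicity = 1.
Geometric multiplicity < algebraic multiplicity, so C is not diagonalizable.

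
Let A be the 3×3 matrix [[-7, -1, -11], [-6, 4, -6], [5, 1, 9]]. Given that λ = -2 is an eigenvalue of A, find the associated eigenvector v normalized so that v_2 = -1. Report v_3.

1

A + 2I = [[-5, -1, -11], [-6, 6, -6], [5, 1, 11]].
Solving (A + 2I)v = 0 gives the eigenspace spanned by (-2, -1, 1).
With v_2 = -1, v = (-2, -1, 1), so v_3 = 1.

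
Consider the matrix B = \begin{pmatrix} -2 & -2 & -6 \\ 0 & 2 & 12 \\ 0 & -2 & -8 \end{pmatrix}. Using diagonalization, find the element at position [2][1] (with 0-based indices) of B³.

Characteristic polynomial: λ^3 + 8λ^2 + 20λ + 16 = (λ + 2)^2(λ + 4), so the eigenvalues are -4, -2, -2.
λ=-2: eigenvector (-1, 3, -1).
λ=-2: eigenvector (1, 0, 0).
λ=-4: eigenvector (1, -2, 1).
P = [[-1, 1, 1], [3, 0, -2], [-1, 0, 1]], D = diag(-2, -2, -4), P⁻¹ = [[0, 1, 2], [1, 0, -1], [0, 1, 3]].
B³ = P·diag(-8, -8, -64)·P⁻¹ = [[-8, -56, -168], [0, 104, 336], [0, -56, -176]].
The requested entry is -56.

-56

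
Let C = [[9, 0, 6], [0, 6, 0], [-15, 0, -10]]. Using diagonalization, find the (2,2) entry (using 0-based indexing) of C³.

-10

Characteristic polynomial: t^3 - 5t^2 - 6t = t(t - 6)(t + 1), so the eigenvalues are -1, 0, 6.
t=-1: eigenvector (3, 0, -5).
t=6: eigenvector (0, 1, 0).
t=0: eigenvector (2, 0, -3).
P = [[3, 0, 2], [0, 1, 0], [-5, 0, -3]], D = diag(-1, 6, 0), P⁻¹ = [[-3, 0, -2], [0, 1, 0], [5, 0, 3]].
C³ = P·diag(-1, 216, 0)·P⁻¹ = [[9, 0, 6], [0, 216, 0], [-15, 0, -10]].
The requested entry is -10.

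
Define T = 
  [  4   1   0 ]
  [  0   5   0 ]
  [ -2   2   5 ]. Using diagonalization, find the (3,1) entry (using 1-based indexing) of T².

-18

Characteristic polynomial: μ^3 - 14μ^2 + 65μ - 100 = (μ - 5)^2(μ - 4), so the eigenvalues are 4, 5, 5.
μ=4: eigenvector (1, 0, 2).
μ=5: eigenvector (1, 1, 2).
μ=5: eigenvector (0, 0, 1).
P = [[1, 1, 0], [0, 1, 0], [2, 2, 1]], D = diag(4, 5, 5), P⁻¹ = [[1, -1, 0], [0, 1, 0], [-2, 0, 1]].
T² = P·diag(16, 25, 25)·P⁻¹ = [[16, 9, 0], [0, 25, 0], [-18, 18, 25]].
The requested entry is -18.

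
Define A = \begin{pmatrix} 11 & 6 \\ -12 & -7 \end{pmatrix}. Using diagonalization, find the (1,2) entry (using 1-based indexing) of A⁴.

Characteristic polynomial: r^2 - 4r - 5 = (r - 5)(r + 1), so the eigenvalues are -1, 5.
r=-1: eigenvector (1, -2).
r=5: eigenvector (1, -1).
P = [[1, 1], [-2, -1]], D = diag(-1, 5), P⁻¹ = [[-1, -1], [2, 1]].
A⁴ = P·diag(1, 625)·P⁻¹ = [[1249, 624], [-1248, -623]].
The requested entry is 624.

624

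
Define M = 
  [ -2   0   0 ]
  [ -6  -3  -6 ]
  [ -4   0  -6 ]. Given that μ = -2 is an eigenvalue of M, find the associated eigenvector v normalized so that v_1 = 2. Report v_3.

M + 2I = [[0, 0, 0], [-6, -1, -6], [-4, 0, -4]].
Solving (M + 2I)v = 0 gives the eigenspace spanned by (2, 0, -2).
With v_1 = 2, v = (2, 0, -2), so v_3 = -2.

-2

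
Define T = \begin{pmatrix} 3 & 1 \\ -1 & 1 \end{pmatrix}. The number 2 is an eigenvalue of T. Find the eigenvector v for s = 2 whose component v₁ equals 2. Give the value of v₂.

T − 2I = [[1, 1], [-1, -1]].
Solving (T − 2I)v = 0 gives the eigenspace spanned by (2, -2).
With v₁ = 2, v = (2, -2), so v₂ = -2.

-2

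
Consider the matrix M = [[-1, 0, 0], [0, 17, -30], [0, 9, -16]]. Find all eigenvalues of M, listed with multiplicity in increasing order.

Characteristic polynomial: p(λ) = λ^3 - 3λ - 2 = (λ - 2)(λ + 1)^2.
Roots (with multiplicity): -1, -1, 2.

-1, -1, 2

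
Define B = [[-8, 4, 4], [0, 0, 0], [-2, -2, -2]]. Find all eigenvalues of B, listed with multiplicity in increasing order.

Characteristic polynomial: p(t) = t^3 + 10t^2 + 24t = t(t + 4)(t + 6).
Roots (with multiplicity): -6, -4, 0.

-6, -4, 0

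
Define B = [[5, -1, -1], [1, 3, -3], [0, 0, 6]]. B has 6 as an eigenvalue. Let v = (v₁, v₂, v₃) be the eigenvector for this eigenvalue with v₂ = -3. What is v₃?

3

B − 6I = [[-1, -1, -1], [1, -3, -3], [0, 0, 0]].
Solving (B − 6I)v = 0 gives the eigenspace spanned by (0, -3, 3).
With v₂ = -3, v = (0, -3, 3), so v₃ = 3.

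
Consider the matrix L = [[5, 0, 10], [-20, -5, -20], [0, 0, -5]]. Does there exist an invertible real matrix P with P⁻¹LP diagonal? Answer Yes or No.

Yes

Characteristic polynomial: p(μ) = μ^3 + 5μ^2 - 25μ - 125 = (μ - 5)(μ + 5)^2.
μ = -5 has algebraic multiplicity 2; rank(L + 5I) = 1, so geometric multiplicity = 2.
Every eigenvalue has geometric = algebraic multiplicity, so L is diagonalizable.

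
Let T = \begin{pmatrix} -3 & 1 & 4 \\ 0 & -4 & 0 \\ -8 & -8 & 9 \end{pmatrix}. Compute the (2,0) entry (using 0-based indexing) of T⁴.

Characteristic polynomial: r^3 - 2r^2 - 19r + 20 = (r - 5)(r - 1)(r + 4), so the eigenvalues are -4, 1, 5.
r=-4: eigenvector (1, -1, 0).
r=5: eigenvector (1, 0, 2).
r=1: eigenvector (-1, 0, -1).
P = [[1, 1, -1], [-1, 0, 0], [0, 2, -1]], D = diag(-4, 5, 1), P⁻¹ = [[0, -1, 0], [-1, -1, 1], [-2, -2, 1]].
T⁴ = P·diag(256, 625, 1)·P⁻¹ = [[-623, -879, 624], [0, 256, 0], [-1248, -1248, 1249]].
The requested entry is -1248.

-1248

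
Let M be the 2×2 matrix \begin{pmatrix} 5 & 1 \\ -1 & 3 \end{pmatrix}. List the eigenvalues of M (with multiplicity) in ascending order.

Characteristic polynomial: p(r) = r^2 - 8r + 16 = (r - 4)^2.
Roots (with multiplicity): 4, 4.

4, 4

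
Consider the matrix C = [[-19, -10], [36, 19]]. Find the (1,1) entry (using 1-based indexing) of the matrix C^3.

-19

Characteristic polynomial: λ^2 - 1 = (λ - 1)(λ + 1), so the eigenvalues are -1, 1.
λ=-1: eigenvector (5, -9).
λ=1: eigenvector (1, -2).
P = [[5, 1], [-9, -2]], D = diag(-1, 1), P⁻¹ = [[2, 1], [-9, -5]].
C³ = P·diag(-1, 1)·P⁻¹ = [[-19, -10], [36, 19]].
The requested entry is -19.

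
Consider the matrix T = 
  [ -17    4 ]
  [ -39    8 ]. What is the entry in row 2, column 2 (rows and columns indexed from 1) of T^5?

24188

Characteristic polynomial: s^2 + 9s + 20 = (s + 4)(s + 5), so the eigenvalues are -5, -4.
s=-5: eigenvector (1, 3).
s=-4: eigenvector (4, 13).
P = [[1, 4], [3, 13]], D = diag(-5, -4), P⁻¹ = [[13, -4], [-3, 1]].
T⁵ = P·diag(-3125, -1024)·P⁻¹ = [[-28337, 8404], [-81939, 24188]].
The requested entry is 24188.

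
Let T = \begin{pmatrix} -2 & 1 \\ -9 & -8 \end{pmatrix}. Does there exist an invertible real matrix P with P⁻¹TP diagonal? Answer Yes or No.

No

Characteristic polynomial: p(μ) = μ^2 + 10μ + 25 = (μ + 5)^2.
μ = -5 has algebraic multiplicity 2; rank(T + 5I) = 1, so geometric multiplicity = 1.
Geometric multiplicity < algebraic multiplicity, so T is not diagonalizable.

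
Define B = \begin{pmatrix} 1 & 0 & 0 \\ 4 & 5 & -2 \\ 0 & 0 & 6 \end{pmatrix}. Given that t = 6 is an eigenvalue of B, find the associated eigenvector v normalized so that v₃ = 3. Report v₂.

B − 6I = [[-5, 0, 0], [4, -1, -2], [0, 0, 0]].
Solving (B − 6I)v = 0 gives the eigenspace spanned by (0, -6, 3).
With v₃ = 3, v = (0, -6, 3), so v₂ = -6.

-6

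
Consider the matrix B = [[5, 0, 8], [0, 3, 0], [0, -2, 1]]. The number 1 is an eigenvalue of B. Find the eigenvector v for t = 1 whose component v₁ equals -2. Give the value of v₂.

B − 1I = [[4, 0, 8], [0, 2, 0], [0, -2, 0]].
Solving (B − 1I)v = 0 gives the eigenspace spanned by (-2, 0, 1).
With v₁ = -2, v = (-2, 0, 1), so v₂ = 0.

0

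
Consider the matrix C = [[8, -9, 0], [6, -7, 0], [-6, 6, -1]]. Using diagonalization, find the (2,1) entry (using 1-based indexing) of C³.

Characteristic polynomial: t^3 - 3t - 2 = (t - 2)(t + 1)^2, so the eigenvalues are -1, -1, 2.
t=2: eigenvector (3, 2, -2).
t=-1: eigenvector (1, 1, -2).
t=-1: eigenvector (1, 1, -1).
P = [[3, 1, 1], [2, 1, 1], [-2, -2, -1]], D = diag(2, -1, -1), P⁻¹ = [[1, -1, 0], [0, -1, -1], [-2, 4, 1]].
C³ = P·diag(8, -1, -1)·P⁻¹ = [[26, -27, 0], [18, -19, 0], [-18, 18, -1]].
The requested entry is 18.

18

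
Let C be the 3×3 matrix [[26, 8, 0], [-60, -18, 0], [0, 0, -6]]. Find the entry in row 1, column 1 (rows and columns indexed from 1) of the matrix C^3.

Characteristic polynomial: μ^3 - 2μ^2 - 36μ + 72 = (μ - 6)(μ - 2)(μ + 6), so the eigenvalues are -6, 2, 6.
μ=2: eigenvector (-1, 3, 0).
μ=6: eigenvector (-2, 5, 0).
μ=-6: eigenvector (0, 0, 1).
P = [[-1, -2, 0], [3, 5, 0], [0, 0, 1]], D = diag(2, 6, -6), P⁻¹ = [[5, 2, 0], [-3, -1, 0], [0, 0, 1]].
C³ = P·diag(8, 216, -216)·P⁻¹ = [[1256, 416, 0], [-3120, -1032, 0], [0, 0, -216]].
The requested entry is 1256.

1256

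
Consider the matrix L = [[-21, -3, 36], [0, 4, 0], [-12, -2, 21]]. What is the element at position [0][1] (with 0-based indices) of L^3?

Characteristic polynomial: μ^3 - 4μ^2 - 9μ + 36 = (μ - 4)(μ - 3)(μ + 3), so the eigenvalues are -3, 3, 4.
μ=3: eigenvector (-3, 0, -2).
μ=4: eigenvector (-3, 1, -2).
μ=-3: eigenvector (2, 0, 1).
P = [[-3, -3, 2], [0, 1, 0], [-2, -2, 1]], D = diag(3, 4, -3), P⁻¹ = [[1, -1, -2], [0, 1, 0], [2, 0, -3]].
L³ = P·diag(27, 64, -27)·P⁻¹ = [[-189, -111, 324], [0, 64, 0], [-108, -74, 189]].
The requested entry is -111.

-111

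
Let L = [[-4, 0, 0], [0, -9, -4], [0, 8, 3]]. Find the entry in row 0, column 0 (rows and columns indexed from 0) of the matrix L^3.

Characteristic polynomial: λ^3 + 10λ^2 + 29λ + 20 = (λ + 1)(λ + 4)(λ + 5), so the eigenvalues are -5, -4, -1.
λ=-5: eigenvector (0, 1, -1).
λ=-1: eigenvector (0, 1, -2).
λ=-4: eigenvector (1, 0, 0).
P = [[0, 0, 1], [1, 1, 0], [-1, -2, 0]], D = diag(-5, -1, -4), P⁻¹ = [[0, 2, 1], [0, -1, -1], [1, 0, 0]].
L³ = P·diag(-125, -1, -64)·P⁻¹ = [[-64, 0, 0], [0, -249, -124], [0, 248, 123]].
The requested entry is -64.

-64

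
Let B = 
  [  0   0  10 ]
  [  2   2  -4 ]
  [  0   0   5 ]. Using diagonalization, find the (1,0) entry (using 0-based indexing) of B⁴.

16

Characteristic polynomial: λ^3 - 7λ^2 + 10λ = λ(λ - 5)(λ - 2), so the eigenvalues are 0, 2, 5.
λ=2: eigenvector (0, 1, 0).
λ=0: eigenvector (-1, 1, 0).
λ=5: eigenvector (2, 0, 1).
P = [[0, -1, 2], [1, 1, 0], [0, 0, 1]], D = diag(2, 0, 5), P⁻¹ = [[1, 1, -2], [-1, 0, 2], [0, 0, 1]].
B⁴ = P·diag(16, 0, 625)·P⁻¹ = [[0, 0, 1250], [16, 16, -32], [0, 0, 625]].
The requested entry is 16.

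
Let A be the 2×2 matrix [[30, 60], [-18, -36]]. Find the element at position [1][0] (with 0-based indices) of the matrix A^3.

Characteristic polynomial: t^2 + 6t = t(t + 6), so the eigenvalues are -6, 0.
t=-6: eigenvector (-5, 3).
t=0: eigenvector (-2, 1).
P = [[-5, -2], [3, 1]], D = diag(-6, 0), P⁻¹ = [[1, 2], [-3, -5]].
A³ = P·diag(-216, 0)·P⁻¹ = [[1080, 2160], [-648, -1296]].
The requested entry is -648.

-648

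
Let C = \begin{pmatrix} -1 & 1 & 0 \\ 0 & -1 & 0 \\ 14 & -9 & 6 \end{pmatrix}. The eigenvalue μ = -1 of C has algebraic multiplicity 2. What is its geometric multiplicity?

1

C + 1I = [[0, 1, 0], [0, 0, 0], [14, -9, 7]].
This matrix has rank 2, so its null space has dimension 3 − 2 = 1.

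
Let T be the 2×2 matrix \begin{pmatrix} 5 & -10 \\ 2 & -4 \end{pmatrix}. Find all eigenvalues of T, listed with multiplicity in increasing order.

0, 1

Characteristic polynomial: p(r) = r^2 - r = r(r - 1).
Roots (with multiplicity): 0, 1.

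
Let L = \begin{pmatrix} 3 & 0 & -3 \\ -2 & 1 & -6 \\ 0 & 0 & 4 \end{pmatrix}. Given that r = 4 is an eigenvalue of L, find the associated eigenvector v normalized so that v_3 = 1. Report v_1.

L − 4I = [[-1, 0, -3], [-2, -3, -6], [0, 0, 0]].
Solving (L − 4I)v = 0 gives the eigenspace spanned by (-3, 0, 1).
With v_3 = 1, v = (-3, 0, 1), so v_1 = -3.

-3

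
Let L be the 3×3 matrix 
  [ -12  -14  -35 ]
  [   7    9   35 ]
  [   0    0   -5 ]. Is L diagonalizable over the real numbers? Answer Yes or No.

Yes

Characteristic polynomial: p(r) = r^3 + 8r^2 + 5r - 50 = (r - 2)(r + 5)^2.
r = -5 has algebraic multiplicity 2; rank(L + 5I) = 1, so geometric multiplicity = 2.
Every eigenvalue has geometric = algebraic multiplicity, so L is diagonalizable.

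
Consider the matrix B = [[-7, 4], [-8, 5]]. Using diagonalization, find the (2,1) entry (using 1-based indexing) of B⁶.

Characteristic polynomial: s^2 + 2s - 3 = (s - 1)(s + 3), so the eigenvalues are -3, 1.
s=1: eigenvector (1, 2).
s=-3: eigenvector (1, 1).
P = [[1, 1], [2, 1]], D = diag(1, -3), P⁻¹ = [[-1, 1], [2, -1]].
B⁶ = P·diag(1, 729)·P⁻¹ = [[1457, -728], [1456, -727]].
The requested entry is 1456.

1456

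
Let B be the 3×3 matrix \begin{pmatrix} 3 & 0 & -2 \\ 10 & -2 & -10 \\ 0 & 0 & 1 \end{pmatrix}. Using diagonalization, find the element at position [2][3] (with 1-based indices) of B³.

-70

Characteristic polynomial: μ^3 - 2μ^2 - 5μ + 6 = (μ - 3)(μ - 1)(μ + 2), so the eigenvalues are -2, 1, 3.
μ=3: eigenvector (1, 2, 0).
μ=-2: eigenvector (0, 1, 0).
μ=1: eigenvector (1, 0, 1).
P = [[1, 0, 1], [2, 1, 0], [0, 0, 1]], D = diag(3, -2, 1), P⁻¹ = [[1, 0, -1], [-2, 1, 2], [0, 0, 1]].
B³ = P·diag(27, -8, 1)·P⁻¹ = [[27, 0, -26], [70, -8, -70], [0, 0, 1]].
The requested entry is -70.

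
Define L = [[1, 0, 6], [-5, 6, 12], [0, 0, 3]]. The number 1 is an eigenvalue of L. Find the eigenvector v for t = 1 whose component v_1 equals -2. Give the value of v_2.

L − 1I = [[0, 0, 6], [-5, 5, 12], [0, 0, 2]].
Solving (L − 1I)v = 0 gives the eigenspace spanned by (-2, -2, 0).
With v_1 = -2, v = (-2, -2, 0), so v_2 = -2.

-2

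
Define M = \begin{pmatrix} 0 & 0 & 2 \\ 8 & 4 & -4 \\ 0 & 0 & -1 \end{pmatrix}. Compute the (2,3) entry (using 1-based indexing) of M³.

-4

Characteristic polynomial: t^3 - 3t^2 - 4t = t(t - 4)(t + 1), so the eigenvalues are -1, 0, 4.
t=4: eigenvector (0, 1, 0).
t=0: eigenvector (1, -2, 0).
t=-1: eigenvector (-2, 4, 1).
P = [[0, 1, -2], [1, -2, 4], [0, 0, 1]], D = diag(4, 0, -1), P⁻¹ = [[2, 1, 0], [1, 0, 2], [0, 0, 1]].
M³ = P·diag(64, 0, -1)·P⁻¹ = [[0, 0, 2], [128, 64, -4], [0, 0, -1]].
The requested entry is -4.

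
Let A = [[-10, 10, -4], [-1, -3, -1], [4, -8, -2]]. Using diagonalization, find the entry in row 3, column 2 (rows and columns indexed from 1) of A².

80

Characteristic polynomial: s^3 + 15s^2 + 74s + 120 = (s + 4)(s + 5)(s + 6), so the eigenvalues are -6, -5, -4.
s=-4: eigenvector (-3, -1, 2).
s=-5: eigenvector (2, 1, 0).
s=-6: eigenvector (-1, 0, 1).
P = [[-3, 2, -1], [-1, 1, 0], [2, 0, 1]], D = diag(-4, -5, -6), P⁻¹ = [[1, -2, 1], [1, -1, 1], [-2, 4, -1]].
A² = P·diag(16, 25, 36)·P⁻¹ = [[74, -98, 38], [9, 7, 9], [-40, 80, -4]].
The requested entry is 80.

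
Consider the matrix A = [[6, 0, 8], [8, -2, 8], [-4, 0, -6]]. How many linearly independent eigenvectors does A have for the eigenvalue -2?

A + 2I = [[8, 0, 8], [8, 0, 8], [-4, 0, -4]].
This matrix has rank 1, so its null space has dimension 3 − 1 = 2.

2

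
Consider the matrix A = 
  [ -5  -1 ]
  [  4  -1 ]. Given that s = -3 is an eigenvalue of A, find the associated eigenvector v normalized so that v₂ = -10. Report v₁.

A + 3I = [[-2, -1], [4, 2]].
Solving (A + 3I)v = 0 gives the eigenspace spanned by (5, -10).
With v₂ = -10, v = (5, -10), so v₁ = 5.

5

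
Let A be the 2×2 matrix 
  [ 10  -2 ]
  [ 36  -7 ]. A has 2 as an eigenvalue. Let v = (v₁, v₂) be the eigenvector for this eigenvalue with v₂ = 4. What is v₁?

A − 2I = [[8, -2], [36, -9]].
Solving (A − 2I)v = 0 gives the eigenspace spanned by (1, 4).
With v₂ = 4, v = (1, 4), so v₁ = 1.

1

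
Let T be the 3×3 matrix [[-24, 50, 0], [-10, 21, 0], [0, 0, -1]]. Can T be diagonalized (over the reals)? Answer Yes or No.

Yes

Characteristic polynomial: p(λ) = λ^3 + 4λ^2 - λ - 4 = (λ - 1)(λ + 1)(λ + 4).
All 3 eigenvalues are distinct, so T is diagonalizable.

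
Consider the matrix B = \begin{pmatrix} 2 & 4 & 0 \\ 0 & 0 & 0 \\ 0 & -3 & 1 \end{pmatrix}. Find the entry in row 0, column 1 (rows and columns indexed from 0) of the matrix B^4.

Characteristic polynomial: μ^3 - 3μ^2 + 2μ = μ(μ - 2)(μ - 1), so the eigenvalues are 0, 1, 2.
μ=2: eigenvector (1, 0, 0).
μ=0: eigenvector (-2, 1, 3).
μ=1: eigenvector (0, 0, 1).
P = [[1, -2, 0], [0, 1, 0], [0, 3, 1]], D = diag(2, 0, 1), P⁻¹ = [[1, 2, 0], [0, 1, 0], [0, -3, 1]].
B⁴ = P·diag(16, 0, 1)·P⁻¹ = [[16, 32, 0], [0, 0, 0], [0, -3, 1]].
The requested entry is 32.

32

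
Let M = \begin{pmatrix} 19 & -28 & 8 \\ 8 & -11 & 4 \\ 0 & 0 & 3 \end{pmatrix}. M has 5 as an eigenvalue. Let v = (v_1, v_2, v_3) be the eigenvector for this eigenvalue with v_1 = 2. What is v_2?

M − 5I = [[14, -28, 8], [8, -16, 4], [0, 0, -2]].
Solving (M − 5I)v = 0 gives the eigenspace spanned by (2, 1, 0).
With v_1 = 2, v = (2, 1, 0), so v_2 = 1.

1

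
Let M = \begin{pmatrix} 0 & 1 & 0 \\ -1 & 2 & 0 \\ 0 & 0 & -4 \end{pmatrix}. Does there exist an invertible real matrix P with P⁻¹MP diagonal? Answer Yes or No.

Characteristic polynomial: p(λ) = λ^3 + 2λ^2 - 7λ + 4 = (λ - 1)^2(λ + 4).
λ = 1 has algebraic multiplicity 2; rank(M − 1I) = 2, so geometric multiplicity = 1.
Geometric multiplicity < algebraic multiplicity, so M is not diagonalizable.

No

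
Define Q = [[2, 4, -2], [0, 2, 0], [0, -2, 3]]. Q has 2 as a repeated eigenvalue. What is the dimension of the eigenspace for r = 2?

2

Q − 2I = [[0, 4, -2], [0, 0, 0], [0, -2, 1]].
This matrix has rank 1, so its null space has dimension 3 − 1 = 2.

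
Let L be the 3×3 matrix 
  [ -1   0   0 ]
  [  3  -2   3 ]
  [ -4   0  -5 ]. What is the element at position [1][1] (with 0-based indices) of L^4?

Characteristic polynomial: t^3 + 8t^2 + 17t + 10 = (t + 1)(t + 2)(t + 5), so the eigenvalues are -5, -2, -1.
t=-1: eigenvector (1, 0, -1).
t=-2: eigenvector (0, 1, 0).
t=-5: eigenvector (0, -1, 1).
P = [[1, 0, 0], [0, 1, -1], [-1, 0, 1]], D = diag(-1, -2, -5), P⁻¹ = [[1, 0, 0], [1, 1, 1], [1, 0, 1]].
L⁴ = P·diag(1, 16, 625)·P⁻¹ = [[1, 0, 0], [-609, 16, -609], [624, 0, 625]].
The requested entry is 16.

16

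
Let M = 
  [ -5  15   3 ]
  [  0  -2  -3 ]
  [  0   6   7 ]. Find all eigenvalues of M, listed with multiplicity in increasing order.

-5, 1, 4

Characteristic polynomial: p(t) = t^3 - 21t + 20 = (t - 4)(t - 1)(t + 5).
Roots (with multiplicity): -5, 1, 4.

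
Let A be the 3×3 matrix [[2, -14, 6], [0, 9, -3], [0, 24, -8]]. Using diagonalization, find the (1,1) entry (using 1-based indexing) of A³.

Characteristic polynomial: r^3 - 3r^2 + 2r = r(r - 2)(r - 1), so the eigenvalues are 0, 1, 2.
r=0: eigenvector (-2, 1, 3).
r=1: eigenvector (-6, 3, 8).
r=2: eigenvector (1, 0, 0).
P = [[-2, -6, 1], [1, 3, 0], [3, 8, 0]], D = diag(0, 1, 2), P⁻¹ = [[0, -8, 3], [0, 3, -1], [1, 2, 0]].
A³ = P·diag(0, 1, 8)·P⁻¹ = [[8, -2, 6], [0, 9, -3], [0, 24, -8]].
The requested entry is 8.

8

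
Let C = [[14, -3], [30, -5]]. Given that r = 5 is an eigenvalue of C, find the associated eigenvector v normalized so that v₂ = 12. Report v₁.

4

C − 5I = [[9, -3], [30, -10]].
Solving (C − 5I)v = 0 gives the eigenspace spanned by (4, 12).
With v₂ = 12, v = (4, 12), so v₁ = 4.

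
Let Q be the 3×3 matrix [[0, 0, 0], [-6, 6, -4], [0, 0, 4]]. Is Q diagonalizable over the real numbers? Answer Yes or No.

Characteristic polynomial: p(λ) = λ^3 - 10λ^2 + 24λ = λ(λ - 6)(λ - 4).
All 3 eigenvalues are distinct, so Q is diagonalizable.

Yes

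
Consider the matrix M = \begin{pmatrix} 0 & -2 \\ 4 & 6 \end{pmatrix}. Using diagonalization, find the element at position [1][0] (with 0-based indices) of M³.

112

Characteristic polynomial: t^2 - 6t + 8 = (t - 4)(t - 2), so the eigenvalues are 2, 4.
t=2: eigenvector (1, -1).
t=4: eigenvector (-1, 2).
P = [[1, -1], [-1, 2]], D = diag(2, 4), P⁻¹ = [[2, 1], [1, 1]].
M³ = P·diag(8, 64)·P⁻¹ = [[-48, -56], [112, 120]].
The requested entry is 112.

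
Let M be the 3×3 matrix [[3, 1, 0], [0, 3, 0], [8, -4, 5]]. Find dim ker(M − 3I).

M − 3I = [[0, 1, 0], [0, 0, 0], [8, -4, 2]].
This matrix has rank 2, so its null space has dimension 3 − 2 = 1.

1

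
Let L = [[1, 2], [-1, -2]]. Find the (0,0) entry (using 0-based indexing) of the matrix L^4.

Characteristic polynomial: μ^2 + μ = μ(μ + 1), so the eigenvalues are -1, 0.
μ=0: eigenvector (2, -1).
μ=-1: eigenvector (-1, 1).
P = [[2, -1], [-1, 1]], D = diag(0, -1), P⁻¹ = [[1, 1], [1, 2]].
L⁴ = P·diag(0, 1)·P⁻¹ = [[-1, -2], [1, 2]].
The requested entry is -1.

-1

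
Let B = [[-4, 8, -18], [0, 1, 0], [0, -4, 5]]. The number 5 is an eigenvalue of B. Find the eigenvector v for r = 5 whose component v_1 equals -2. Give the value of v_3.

B − 5I = [[-9, 8, -18], [0, -4, 0], [0, -4, 0]].
Solving (B − 5I)v = 0 gives the eigenspace spanned by (-2, 0, 1).
With v_1 = -2, v = (-2, 0, 1), so v_3 = 1.

1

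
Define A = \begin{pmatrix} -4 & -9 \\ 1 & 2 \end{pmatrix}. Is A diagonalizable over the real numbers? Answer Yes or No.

Characteristic polynomial: p(μ) = μ^2 + 2μ + 1 = (μ + 1)^2.
μ = -1 has algebraic multiplicity 2; rank(A + 1I) = 1, so geometric multiplicity = 1.
Geometric multiplicity < algebraic multiplicity, so A is not diagonalizable.

No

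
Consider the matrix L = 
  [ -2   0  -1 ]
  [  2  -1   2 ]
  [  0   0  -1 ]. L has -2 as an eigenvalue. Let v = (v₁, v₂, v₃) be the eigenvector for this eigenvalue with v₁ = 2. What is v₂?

L + 2I = [[0, 0, -1], [2, 1, 2], [0, 0, 1]].
Solving (L + 2I)v = 0 gives the eigenspace spanned by (2, -4, 0).
With v₁ = 2, v = (2, -4, 0), so v₂ = -4.

-4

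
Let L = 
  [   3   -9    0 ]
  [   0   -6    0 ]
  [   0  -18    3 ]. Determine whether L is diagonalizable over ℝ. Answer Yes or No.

Characteristic polynomial: p(λ) = λ^3 - 27λ + 54 = (λ - 3)^2(λ + 6).
λ = 3 has algebraic multiplicity 2; rank(L − 3I) = 1, so geometric multiplicity = 2.
Every eigenvalue has geometric = algebraic multiplicity, so L is diagonalizable.

Yes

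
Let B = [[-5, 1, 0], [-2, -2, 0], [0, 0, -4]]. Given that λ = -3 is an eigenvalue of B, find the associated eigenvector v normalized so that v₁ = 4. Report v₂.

B + 3I = [[-2, 1, 0], [-2, 1, 0], [0, 0, -1]].
Solving (B + 3I)v = 0 gives the eigenspace spanned by (4, 8, 0).
With v₁ = 4, v = (4, 8, 0), so v₂ = 8.

8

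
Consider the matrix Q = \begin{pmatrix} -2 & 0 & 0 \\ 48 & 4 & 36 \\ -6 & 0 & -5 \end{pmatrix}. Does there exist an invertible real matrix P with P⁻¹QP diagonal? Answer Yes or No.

Yes

Characteristic polynomial: p(λ) = λ^3 + 3λ^2 - 18λ - 40 = (λ - 4)(λ + 2)(λ + 5).
All 3 eigenvalues are distinct, so Q is diagonalizable.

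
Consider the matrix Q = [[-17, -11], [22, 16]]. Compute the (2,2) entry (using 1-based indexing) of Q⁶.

-15406

Characteristic polynomial: s^2 + s - 30 = (s - 5)(s + 6), so the eigenvalues are -6, 5.
s=5: eigenvector (-1, 2).
s=-6: eigenvector (-1, 1).
P = [[-1, -1], [2, 1]], D = diag(5, -6), P⁻¹ = [[1, 1], [-2, -1]].
Q⁶ = P·diag(15625, 46656)·P⁻¹ = [[77687, 31031], [-62062, -15406]].
The requested entry is -15406.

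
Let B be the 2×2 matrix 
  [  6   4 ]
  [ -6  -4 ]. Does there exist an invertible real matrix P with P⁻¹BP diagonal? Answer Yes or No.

Yes

Characteristic polynomial: p(r) = r^2 - 2r = r(r - 2).
All 2 eigenvalues are distinct, so B is diagonalizable.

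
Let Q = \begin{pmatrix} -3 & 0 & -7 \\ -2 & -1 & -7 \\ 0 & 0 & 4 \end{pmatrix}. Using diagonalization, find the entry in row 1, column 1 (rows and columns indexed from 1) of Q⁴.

81

Characteristic polynomial: r^3 - 13r - 12 = (r - 4)(r + 1)(r + 3), so the eigenvalues are -3, -1, 4.
r=-3: eigenvector (1, 1, 0).
r=-1: eigenvector (0, 1, 0).
r=4: eigenvector (-1, -1, 1).
P = [[1, 0, -1], [1, 1, -1], [0, 0, 1]], D = diag(-3, -1, 4), P⁻¹ = [[1, 0, 1], [-1, 1, 0], [0, 0, 1]].
Q⁴ = P·diag(81, 1, 256)·P⁻¹ = [[81, 0, -175], [80, 1, -175], [0, 0, 256]].
The requested entry is 81.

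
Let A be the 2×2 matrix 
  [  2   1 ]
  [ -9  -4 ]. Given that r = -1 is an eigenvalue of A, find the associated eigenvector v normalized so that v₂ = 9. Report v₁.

-3

A + 1I = [[3, 1], [-9, -3]].
Solving (A + 1I)v = 0 gives the eigenspace spanned by (-3, 9).
With v₂ = 9, v = (-3, 9), so v₁ = -3.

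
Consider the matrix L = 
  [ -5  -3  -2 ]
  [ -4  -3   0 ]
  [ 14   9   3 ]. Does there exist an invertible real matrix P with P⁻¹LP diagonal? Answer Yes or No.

No

Characteristic polynomial: p(λ) = λ^3 + 5λ^2 + 7λ + 3 = (λ + 1)^2(λ + 3).
λ = -1 has algebraic multiplicity 2; rank(L + 1I) = 2, so geometric multiplicity = 1.
Geometric multiplicity < algebraic multiplicity, so L is not diagonalizable.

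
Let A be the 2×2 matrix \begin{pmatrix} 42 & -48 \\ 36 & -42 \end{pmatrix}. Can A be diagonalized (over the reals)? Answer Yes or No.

Yes

Characteristic polynomial: p(t) = t^2 - 36 = (t - 6)(t + 6).
All 2 eigenvalues are distinct, so A is diagonalizable.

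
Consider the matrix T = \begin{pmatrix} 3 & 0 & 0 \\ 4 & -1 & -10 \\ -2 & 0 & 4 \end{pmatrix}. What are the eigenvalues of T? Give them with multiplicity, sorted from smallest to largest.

Characteristic polynomial: p(μ) = μ^3 - 6μ^2 + 5μ + 12 = (μ - 4)(μ - 3)(μ + 1).
Roots (with multiplicity): -1, 3, 4.

-1, 3, 4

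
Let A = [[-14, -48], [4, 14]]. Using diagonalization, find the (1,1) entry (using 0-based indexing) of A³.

Characteristic polynomial: s^2 - 4 = (s - 2)(s + 2), so the eigenvalues are -2, 2.
s=-2: eigenvector (4, -1).
s=2: eigenvector (-3, 1).
P = [[4, -3], [-1, 1]], D = diag(-2, 2), P⁻¹ = [[1, 3], [1, 4]].
A³ = P·diag(-8, 8)·P⁻¹ = [[-56, -192], [16, 56]].
The requested entry is 56.

56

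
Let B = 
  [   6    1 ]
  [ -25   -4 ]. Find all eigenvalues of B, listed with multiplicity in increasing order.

Characteristic polynomial: p(λ) = λ^2 - 2λ + 1 = (λ - 1)^2.
Roots (with multiplicity): 1, 1.

1, 1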